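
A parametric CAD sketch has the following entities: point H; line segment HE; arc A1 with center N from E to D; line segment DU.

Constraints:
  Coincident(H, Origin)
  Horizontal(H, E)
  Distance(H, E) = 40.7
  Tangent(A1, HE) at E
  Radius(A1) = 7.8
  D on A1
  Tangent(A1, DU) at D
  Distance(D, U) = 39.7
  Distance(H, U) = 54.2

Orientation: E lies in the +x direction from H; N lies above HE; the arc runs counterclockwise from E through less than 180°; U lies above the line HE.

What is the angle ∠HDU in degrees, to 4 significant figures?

74.61°

Checks: |HE| = 40.70 ✓; |ND| = 7.800 ✓; ∠(ND, DU) = 90.00° ✓; |DU| = 39.70 ✓; |HU| = 54.20 ✓.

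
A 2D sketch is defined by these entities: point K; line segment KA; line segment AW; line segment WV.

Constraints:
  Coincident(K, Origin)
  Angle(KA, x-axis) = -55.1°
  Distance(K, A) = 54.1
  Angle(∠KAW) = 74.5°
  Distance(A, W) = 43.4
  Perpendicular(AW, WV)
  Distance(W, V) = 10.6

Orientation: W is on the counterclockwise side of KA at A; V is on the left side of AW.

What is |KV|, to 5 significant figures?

50.622

∠KAW = 74.5°, so AW runs at -55.1° + (180° − 74.5°) = 50.400° from the x-axis; with |AW| = 43.4, W = A + 43.4·(cos 50.400°, sin 50.400°) = (58.617, -10.930). The perpendicularity gives WV at right angles to AW; with |WV| = 10.6 on the left of AW, V = W + 10.6·(-0.77051, 0.63742) = (50.450, -4.1732). Then |KV| = |V − K| = 50.622.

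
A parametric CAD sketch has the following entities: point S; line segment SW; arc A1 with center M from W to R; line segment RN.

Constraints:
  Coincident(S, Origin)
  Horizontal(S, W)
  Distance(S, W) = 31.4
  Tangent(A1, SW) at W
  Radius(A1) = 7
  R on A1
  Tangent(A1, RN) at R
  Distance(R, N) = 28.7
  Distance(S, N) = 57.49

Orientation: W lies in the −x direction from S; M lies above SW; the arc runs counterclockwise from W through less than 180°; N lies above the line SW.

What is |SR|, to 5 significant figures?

29.425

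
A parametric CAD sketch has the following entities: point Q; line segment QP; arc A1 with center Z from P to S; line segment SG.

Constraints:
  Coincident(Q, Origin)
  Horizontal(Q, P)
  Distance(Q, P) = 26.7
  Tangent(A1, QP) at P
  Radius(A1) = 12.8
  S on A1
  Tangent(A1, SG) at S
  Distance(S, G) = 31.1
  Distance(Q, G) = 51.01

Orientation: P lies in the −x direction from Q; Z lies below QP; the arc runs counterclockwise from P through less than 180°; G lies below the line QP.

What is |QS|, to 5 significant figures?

42.375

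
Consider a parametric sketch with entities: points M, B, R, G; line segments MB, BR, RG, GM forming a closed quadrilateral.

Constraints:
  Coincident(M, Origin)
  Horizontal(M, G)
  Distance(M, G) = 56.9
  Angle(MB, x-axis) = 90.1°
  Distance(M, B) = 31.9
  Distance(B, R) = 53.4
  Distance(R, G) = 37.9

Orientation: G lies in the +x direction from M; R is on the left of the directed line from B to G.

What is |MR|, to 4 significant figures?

65.06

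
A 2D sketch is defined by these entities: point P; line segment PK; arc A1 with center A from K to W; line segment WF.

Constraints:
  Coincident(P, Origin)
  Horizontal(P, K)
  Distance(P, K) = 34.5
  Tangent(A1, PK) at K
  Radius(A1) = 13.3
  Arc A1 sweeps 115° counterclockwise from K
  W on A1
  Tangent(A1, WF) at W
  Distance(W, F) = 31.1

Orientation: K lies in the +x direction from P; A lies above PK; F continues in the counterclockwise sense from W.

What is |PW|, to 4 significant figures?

50.25

P is at the origin; PK is horizontal with |PK| = 34.5 and K on the +x side, so K = (34.50, 0.000). The tangent condition forces AK to be normal to PK, so A = K + (0, 13.3) = (34.50, 13.30). On A1, K sits at bearing -90° from A; a 115° counterclockwise sweep puts W at bearing 25°, so W = A + 13.3·(cos 25°, sin 25°) = (46.55, 18.92). Then |PW| = |W − P| = 50.25.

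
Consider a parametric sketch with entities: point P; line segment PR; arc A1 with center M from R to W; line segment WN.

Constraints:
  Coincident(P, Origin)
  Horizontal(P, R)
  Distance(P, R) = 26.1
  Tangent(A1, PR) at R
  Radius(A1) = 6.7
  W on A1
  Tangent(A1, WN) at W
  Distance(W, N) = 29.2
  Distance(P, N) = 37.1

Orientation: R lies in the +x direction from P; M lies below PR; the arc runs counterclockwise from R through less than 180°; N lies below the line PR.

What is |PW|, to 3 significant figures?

20.3

Checks: |MW| = 6.700 ✓; ∠(MW, WN) = 90.00° ✓; |WN| = 29.20 ✓; |PN| = 37.10 ✓.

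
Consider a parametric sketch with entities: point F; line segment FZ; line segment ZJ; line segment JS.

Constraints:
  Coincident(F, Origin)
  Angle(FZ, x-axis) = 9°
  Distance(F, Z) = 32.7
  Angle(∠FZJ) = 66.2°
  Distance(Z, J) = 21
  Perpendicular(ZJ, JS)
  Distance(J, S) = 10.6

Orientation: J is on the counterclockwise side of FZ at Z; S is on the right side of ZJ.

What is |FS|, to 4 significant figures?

41.26

F is at the origin; FZ runs at 9.0° with length 32.7, so Z = 32.7·(cos 9.0°, sin 9.0°) = (32.30, 5.115). ∠FZJ = 66.2°, so ZJ runs at 9.0° + (180° − 66.2°) = 122.8° from the x-axis; with |ZJ| = 21.0, J = Z + 21.0·(cos 122.8°, sin 122.8°) = (20.92, 22.77). ZJ ⟂ JS; with |JS| = 10.6 on the right of ZJ, S = J + 10.6·(0.8406, 0.5417) = (29.83, 28.51). Then |FS| = |S − F| = 41.26.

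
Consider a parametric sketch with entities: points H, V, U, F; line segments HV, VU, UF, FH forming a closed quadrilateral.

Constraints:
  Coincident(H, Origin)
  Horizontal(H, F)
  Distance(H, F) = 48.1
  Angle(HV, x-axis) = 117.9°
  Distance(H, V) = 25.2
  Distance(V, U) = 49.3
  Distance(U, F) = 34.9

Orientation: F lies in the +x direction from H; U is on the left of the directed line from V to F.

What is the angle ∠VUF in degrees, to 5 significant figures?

97.254°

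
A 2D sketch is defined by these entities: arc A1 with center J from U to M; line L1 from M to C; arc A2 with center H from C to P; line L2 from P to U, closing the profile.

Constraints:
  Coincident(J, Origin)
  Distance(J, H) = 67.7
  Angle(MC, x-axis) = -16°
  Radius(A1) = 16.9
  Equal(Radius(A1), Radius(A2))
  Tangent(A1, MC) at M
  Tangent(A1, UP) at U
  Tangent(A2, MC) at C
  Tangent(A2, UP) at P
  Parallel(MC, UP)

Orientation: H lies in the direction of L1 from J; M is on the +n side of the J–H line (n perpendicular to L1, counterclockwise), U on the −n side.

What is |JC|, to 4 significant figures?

69.78

The slot axis is L1's direction at -16.0°, so u = (cos -16.0°, sin -16.0°) = (0.9613, -0.2756) and n = (−sin -16.0°, cos -16.0°) = (0.2756, 0.9613). J is at the origin and H lies 67.7 along u from J, so H = 67.7·u = (65.08, -18.66). Tangency of A1 to both parallel lines with radius 16.9 puts M and U at J ± 16.9·n: M = (4.658, 16.25), U = (-4.658, -16.25). Equal radii place C and P the same way about H: C = H + 16.9·n = (69.74, -2.415), P = H − 16.9·n = (60.42, -34.91). Then |JC| = |C − J| = 69.78.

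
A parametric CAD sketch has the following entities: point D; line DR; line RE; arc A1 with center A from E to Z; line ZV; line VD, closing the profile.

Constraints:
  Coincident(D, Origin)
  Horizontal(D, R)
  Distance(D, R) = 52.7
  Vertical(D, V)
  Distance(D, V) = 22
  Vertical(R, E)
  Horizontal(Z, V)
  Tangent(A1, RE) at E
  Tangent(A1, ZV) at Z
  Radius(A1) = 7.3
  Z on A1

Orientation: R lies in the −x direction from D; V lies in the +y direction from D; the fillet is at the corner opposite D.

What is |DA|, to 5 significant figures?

47.721

D is at the origin; DR is horizontal with |DR| = 52.7 and R on the −x side, so R = (-52.700, 0.0000). DV is vertical with |DV| = 22.0 and V on the +y side, so V = (0.0000, 22.000). The virtual corner opposite D is at (-52.700, 22.000). A1 meets RE tangentially, so AE is at right angles to RE and since A1 is tangent to ZV there, AZ ⟂ ZV, with radius 7.3, so the center A sits 7.3 in from both sides at A = (-45.400, 14.700). Then |DA| = |A − D| = 47.721.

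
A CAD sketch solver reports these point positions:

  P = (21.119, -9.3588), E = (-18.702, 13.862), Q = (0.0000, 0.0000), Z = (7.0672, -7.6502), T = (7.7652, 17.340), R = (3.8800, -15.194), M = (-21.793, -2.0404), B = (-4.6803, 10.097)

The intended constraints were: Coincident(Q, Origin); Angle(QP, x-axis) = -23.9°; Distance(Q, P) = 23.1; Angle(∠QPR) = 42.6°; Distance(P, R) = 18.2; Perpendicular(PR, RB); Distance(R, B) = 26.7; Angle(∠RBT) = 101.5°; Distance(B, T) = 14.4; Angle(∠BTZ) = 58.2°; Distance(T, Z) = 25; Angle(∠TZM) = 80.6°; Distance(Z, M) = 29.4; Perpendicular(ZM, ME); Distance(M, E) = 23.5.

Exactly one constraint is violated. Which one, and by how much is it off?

Distance(M, E) = 23.5 — off by 7.30.

Q = (0.00, 0.00) ✓; QP at -23.90° ✓; |QP| = 23.10 ✓; ∠QPR = 42.60° ✓; |PR| = 18.20 ✓; ∠(PR, RB) = 90.00° ✓; |RB| = 26.70 ✓; ∠RBT = 101.5° ✓; |BT| = 14.40 ✓; ∠BTZ = 58.20° ✓; |TZ| = 25.00 ✓; ∠TZM = 80.60° ✓; |ZM| = 29.40 ✓; ∠(ZM, ME) = 90.00° ✓; |ME| = 16.20 ✗.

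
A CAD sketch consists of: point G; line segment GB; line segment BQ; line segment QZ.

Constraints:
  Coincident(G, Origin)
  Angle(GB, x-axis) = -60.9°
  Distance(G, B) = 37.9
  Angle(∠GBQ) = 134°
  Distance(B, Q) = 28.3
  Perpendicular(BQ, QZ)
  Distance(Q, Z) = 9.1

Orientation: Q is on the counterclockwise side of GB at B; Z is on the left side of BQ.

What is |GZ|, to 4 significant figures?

57.57

G is at the origin; GB runs at -60.9° with length 37.9, so B = 37.9·(cos -60.9°, sin -60.9°) = (18.43, -33.12). ∠GBQ = 134.0°, so BQ runs at -60.9° + (180° − 134.0°) = -14.90° from the x-axis; with |BQ| = 28.3, Q = B + 28.3·(cos -14.90°, sin -14.90°) = (45.78, -40.39). The perpendicularity gives QZ at right angles to BQ; with |QZ| = 9.1 on the left of BQ, Z = Q + 9.1·(0.2571, 0.9664) = (48.12, -31.60). Then |GZ| = |Z − G| = 57.57.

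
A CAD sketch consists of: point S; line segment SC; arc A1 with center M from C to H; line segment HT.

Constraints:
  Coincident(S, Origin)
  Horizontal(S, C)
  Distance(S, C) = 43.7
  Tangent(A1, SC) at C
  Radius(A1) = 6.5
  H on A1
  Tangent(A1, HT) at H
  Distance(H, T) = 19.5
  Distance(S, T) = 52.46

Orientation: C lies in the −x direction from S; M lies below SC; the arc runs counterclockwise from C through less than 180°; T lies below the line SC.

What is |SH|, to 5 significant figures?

50.645

S is at the origin; SC is horizontal with |SC| = 43.7 and C on the −x side, so C = (-43.700, 0.0000). The tangent condition forces MC to be normal to SC, so M = C + (0, -6.5) = (-43.700, -6.5000). Since MH ⟂ HT (tangency), |MT| = √(6.5² + 19.5²) = 20.555 regardless of where H sits on A1. So T lies on both circle(S, 52.46) and circle(M, 20.555); the below-SC intersection is T = (-44.969, -27.016). H is the foot of the tangent from T: H = (-49.982, -8.1709).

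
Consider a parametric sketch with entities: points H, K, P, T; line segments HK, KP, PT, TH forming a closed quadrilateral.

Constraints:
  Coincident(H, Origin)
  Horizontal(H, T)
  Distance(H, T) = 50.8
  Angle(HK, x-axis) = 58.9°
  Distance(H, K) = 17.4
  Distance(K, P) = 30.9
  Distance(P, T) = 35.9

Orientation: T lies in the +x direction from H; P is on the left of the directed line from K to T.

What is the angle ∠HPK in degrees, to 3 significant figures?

9.00°

Checks: |KP| = 30.90 ✓; |PT| = 35.90 ✓.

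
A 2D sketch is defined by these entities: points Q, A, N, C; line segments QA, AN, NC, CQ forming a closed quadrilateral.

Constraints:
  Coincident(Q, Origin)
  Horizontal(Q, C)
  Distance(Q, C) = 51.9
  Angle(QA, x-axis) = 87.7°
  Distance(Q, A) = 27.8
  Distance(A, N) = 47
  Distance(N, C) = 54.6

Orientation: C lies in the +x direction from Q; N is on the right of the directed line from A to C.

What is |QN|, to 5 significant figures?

19.238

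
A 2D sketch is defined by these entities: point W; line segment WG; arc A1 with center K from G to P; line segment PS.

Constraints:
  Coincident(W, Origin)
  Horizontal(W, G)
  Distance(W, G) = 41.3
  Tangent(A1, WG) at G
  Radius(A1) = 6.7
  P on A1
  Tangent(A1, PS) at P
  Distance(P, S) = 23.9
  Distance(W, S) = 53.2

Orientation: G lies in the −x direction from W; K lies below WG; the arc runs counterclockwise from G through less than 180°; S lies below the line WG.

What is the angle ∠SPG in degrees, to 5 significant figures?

129.01°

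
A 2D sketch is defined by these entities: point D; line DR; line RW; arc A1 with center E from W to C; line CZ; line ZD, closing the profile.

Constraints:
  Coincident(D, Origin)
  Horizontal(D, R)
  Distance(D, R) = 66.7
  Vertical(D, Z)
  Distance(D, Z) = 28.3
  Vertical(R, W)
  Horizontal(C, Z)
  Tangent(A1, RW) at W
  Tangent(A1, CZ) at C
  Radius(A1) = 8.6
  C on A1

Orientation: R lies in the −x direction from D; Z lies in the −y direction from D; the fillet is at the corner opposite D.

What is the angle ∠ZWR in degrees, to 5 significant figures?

97.347°

D is at the origin; D and R share the same y with |DR| = 66.7 and R on the −x side, so R = (-66.700, 0.0000). D and Z share the same x with |DZ| = 28.3 and Z on the −y side, so Z = (0.0000, -28.300). The virtual corner opposite D is at (-66.700, -28.300). Tangency of A1 to RW means the radius EW is perpendicular to RW and the tangent condition forces EC to be normal to CZ, with radius 8.6, so the center E sits 8.6 in from both sides at E = (-58.100, -19.700). That places the tangent points at W = (-66.700, -19.700) on RW and C = (-58.100, -28.300) on CZ. Then cos ∠ZWR = WZ·WR / (|WZ||WR|), giving 97.347°.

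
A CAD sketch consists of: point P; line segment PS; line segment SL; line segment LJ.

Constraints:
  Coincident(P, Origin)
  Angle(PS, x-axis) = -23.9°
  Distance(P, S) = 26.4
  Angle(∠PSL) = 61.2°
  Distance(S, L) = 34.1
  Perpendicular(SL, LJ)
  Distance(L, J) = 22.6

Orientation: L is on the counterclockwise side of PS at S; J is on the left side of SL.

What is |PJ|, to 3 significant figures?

21.4

P is at the origin; PS runs at -23.9° with length 26.4, so S = 26.4·(cos -23.9°, sin -23.9°) = (24.1, -10.7). ∠PSL = 61.2°, so SL runs at -23.9° + (180° − 61.2°) = 94.9° from the x-axis; with |SL| = 34.1, L = S + 34.1·(cos 94.9°, sin 94.9°) = (21.2, 23.3). The perpendicularity gives LJ at right angles to SL; with |LJ| = 22.6 on the left of SL, J = L + 22.6·(-0.996, -0.0854) = (-1.29, 21.3). Then |PJ| = |J − P| = 21.4.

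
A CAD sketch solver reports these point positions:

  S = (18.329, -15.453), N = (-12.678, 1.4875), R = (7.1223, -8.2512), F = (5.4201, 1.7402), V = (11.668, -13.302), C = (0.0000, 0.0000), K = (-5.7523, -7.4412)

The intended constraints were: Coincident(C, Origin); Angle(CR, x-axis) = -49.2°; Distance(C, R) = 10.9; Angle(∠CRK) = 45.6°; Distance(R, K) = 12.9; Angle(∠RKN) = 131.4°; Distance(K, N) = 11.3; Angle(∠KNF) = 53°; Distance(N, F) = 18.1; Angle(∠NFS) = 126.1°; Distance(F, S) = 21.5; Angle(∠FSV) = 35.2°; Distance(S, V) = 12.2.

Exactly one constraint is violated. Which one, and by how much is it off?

Distance(S, V) = 12.2 — off by 5.20.

C = (0.00, 0.00) ✓; CR at -49.20° ✓; |CR| = 10.90 ✓; ∠CRK = 45.60° ✓; |RK| = 12.90 ✓; ∠RKN = 131.4° ✓; |KN| = 11.30 ✓; ∠KNF = 53.00° ✓; |NF| = 18.10 ✓; ∠NFS = 126.1° ✓; |FS| = 21.50 ✓; ∠FSV = 35.20° ✓; |SV| = 7.000 ✗.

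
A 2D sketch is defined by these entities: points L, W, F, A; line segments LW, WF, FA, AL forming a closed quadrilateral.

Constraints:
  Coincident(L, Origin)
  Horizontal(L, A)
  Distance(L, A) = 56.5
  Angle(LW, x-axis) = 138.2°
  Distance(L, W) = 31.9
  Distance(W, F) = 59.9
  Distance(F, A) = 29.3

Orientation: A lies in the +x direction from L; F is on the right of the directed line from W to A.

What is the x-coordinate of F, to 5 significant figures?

28.371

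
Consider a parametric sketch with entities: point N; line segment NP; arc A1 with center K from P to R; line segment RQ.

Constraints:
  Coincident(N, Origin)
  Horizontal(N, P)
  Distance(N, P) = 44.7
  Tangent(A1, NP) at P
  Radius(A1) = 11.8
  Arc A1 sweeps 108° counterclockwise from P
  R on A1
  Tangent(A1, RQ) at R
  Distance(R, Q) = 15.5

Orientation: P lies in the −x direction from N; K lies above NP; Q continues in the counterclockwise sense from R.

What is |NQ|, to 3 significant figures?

48.7

N is at the origin; NP is horizontal with |NP| = 44.7 and P on the −x side, so P = (-44.7, 0.00). Since A1 is tangent to NP there, KP ⟂ NP, so K = P + (0, 11.8) = (-44.7, 11.8). On A1, P sits at bearing -90° from K; a 108° counterclockwise sweep puts R at bearing 18°, so R = K + 11.8·(cos 18°, sin 18°) = (-33.5, 15.4). Tangency of A1 to RQ means the radius KR is perpendicular to RQ, so RQ runs along (−sin 18°, cos 18°); with |RQ| = 15.5, Q = (-38.3, 30.2). Then |NQ| = |Q − N| = 48.7.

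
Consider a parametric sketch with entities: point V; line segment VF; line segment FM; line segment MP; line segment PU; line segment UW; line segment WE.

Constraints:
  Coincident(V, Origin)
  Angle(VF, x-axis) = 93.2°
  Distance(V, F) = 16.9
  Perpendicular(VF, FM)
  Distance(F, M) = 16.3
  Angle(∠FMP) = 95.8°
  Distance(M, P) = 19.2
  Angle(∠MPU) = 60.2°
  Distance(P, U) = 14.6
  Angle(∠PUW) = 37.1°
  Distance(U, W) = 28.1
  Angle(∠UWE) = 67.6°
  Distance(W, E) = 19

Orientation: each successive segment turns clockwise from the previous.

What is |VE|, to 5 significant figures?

30.454

∠PUW = 37.1° gives UW at 16.300° from the x-axis; with |UW| = 28.1, W = (31.657, 11.891). ∠UWE = 67.6° gives WE at -96.100° from the x-axis; with |WE| = 19.0, E = (29.638, -7.0012). Then |VE| = |E − V| = 30.454.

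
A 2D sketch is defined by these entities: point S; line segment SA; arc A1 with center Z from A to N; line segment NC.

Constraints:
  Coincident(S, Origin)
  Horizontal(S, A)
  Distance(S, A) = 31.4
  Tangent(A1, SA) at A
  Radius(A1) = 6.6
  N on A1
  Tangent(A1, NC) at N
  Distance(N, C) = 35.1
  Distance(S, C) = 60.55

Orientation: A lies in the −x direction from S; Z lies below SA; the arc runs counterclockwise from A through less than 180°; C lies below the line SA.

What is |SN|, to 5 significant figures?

38.137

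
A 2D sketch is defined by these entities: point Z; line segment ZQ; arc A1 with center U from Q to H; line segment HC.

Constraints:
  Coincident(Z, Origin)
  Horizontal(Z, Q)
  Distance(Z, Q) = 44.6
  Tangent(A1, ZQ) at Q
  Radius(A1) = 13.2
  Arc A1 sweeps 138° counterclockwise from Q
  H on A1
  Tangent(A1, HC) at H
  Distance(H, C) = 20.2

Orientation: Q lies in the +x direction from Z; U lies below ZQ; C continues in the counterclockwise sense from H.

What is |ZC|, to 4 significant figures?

62.55

On A1, Q sits at bearing 90° from U; a 138° counterclockwise sweep puts H at bearing 228°, so H = U + 13.2·(cos 228°, sin 228°) = (35.77, -23.01). Tangency of A1 to HC means the radius UH is perpendicular to HC, so HC runs along (−sin 228°, cos 228°); with |HC| = 20.2, C = (50.78, -36.53). Then |ZC| = |C − Z| = 62.55.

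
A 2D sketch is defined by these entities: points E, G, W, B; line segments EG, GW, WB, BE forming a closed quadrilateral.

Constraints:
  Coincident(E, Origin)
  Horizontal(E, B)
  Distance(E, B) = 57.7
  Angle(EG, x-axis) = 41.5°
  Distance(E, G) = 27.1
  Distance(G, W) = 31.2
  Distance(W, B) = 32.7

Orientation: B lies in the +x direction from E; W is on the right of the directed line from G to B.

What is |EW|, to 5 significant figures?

30.124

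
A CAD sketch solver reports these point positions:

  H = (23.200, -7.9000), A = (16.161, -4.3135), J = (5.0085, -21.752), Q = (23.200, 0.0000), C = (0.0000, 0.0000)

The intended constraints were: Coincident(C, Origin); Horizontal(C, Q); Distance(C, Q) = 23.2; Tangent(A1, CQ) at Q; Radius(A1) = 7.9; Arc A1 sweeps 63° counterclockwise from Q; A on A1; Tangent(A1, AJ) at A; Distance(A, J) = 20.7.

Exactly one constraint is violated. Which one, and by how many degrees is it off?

Tangent(A1, AJ) at A — off by 5.60°.

C = (0.00, 0.00) ✓; C.y = 0.00, Q.y = 0.00 ✓; |CQ| = 23.20 ✓; ∠(HQ, QC) = 90.00° ✓; |HQ| = 7.900 ✓; bearing(H→A) − bearing(H→Q) = 63.00° ✓; |HA| = 7.900 ✓; ∠(HA, AJ) = 95.60° ✗; |AJ| = 20.70 ✓.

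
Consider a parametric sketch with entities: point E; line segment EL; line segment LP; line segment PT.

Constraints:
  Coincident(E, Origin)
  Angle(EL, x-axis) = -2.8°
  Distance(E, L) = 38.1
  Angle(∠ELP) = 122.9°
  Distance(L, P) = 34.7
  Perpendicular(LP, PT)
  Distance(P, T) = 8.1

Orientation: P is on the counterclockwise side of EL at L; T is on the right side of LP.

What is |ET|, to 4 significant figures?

68.38

∠ELP = 122.9°, so LP runs at -2.8° + (180° − 122.9°) = 54.30° from the x-axis; with |LP| = 34.7, P = L + 34.7·(cos 54.30°, sin 54.30°) = (58.30, 26.32). LP is perpendicular to PT; with |PT| = 8.1 on the right of LP, T = P + 8.1·(0.8121, -0.5835) = (64.88, 21.59). Then |ET| = |T − E| = 68.38.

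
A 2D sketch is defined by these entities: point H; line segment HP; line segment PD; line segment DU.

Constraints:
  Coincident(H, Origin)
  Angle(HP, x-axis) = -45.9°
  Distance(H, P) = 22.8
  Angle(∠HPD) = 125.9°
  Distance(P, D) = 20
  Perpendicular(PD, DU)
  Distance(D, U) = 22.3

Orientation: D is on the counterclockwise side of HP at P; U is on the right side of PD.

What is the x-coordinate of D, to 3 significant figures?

35.7

H is at the origin; HP runs at -45.9° with length 22.8, so P = 22.8·(cos -45.9°, sin -45.9°) = (15.9, -16.4). ∠HPD = 125.9°, so PD runs at -45.9° + (180° − 125.9°) = 8.20° from the x-axis; with |PD| = 20.0, D = P + 20.0·(cos 8.20°, sin 8.20°) = (35.7, -13.5). So D.x = 35.7.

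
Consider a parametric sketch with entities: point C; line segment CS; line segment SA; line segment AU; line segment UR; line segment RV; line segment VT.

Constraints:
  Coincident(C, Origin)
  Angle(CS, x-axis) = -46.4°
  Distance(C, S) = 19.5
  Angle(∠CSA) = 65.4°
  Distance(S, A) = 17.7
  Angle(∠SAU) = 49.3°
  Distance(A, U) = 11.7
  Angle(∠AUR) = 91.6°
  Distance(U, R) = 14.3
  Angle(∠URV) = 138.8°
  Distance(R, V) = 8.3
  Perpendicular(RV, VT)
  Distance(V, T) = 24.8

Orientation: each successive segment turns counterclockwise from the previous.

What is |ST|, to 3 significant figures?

25.3

∠URV = 138.8° gives RV at -31.5° from the x-axis; with |RV| = 8.3, V = (20.3, -19.5). RV ⟂ VT, so VT runs at 58.5°; with |VT| = 24.8, T = (33.2, 1.68). Then |ST| = |T − S| = 25.3.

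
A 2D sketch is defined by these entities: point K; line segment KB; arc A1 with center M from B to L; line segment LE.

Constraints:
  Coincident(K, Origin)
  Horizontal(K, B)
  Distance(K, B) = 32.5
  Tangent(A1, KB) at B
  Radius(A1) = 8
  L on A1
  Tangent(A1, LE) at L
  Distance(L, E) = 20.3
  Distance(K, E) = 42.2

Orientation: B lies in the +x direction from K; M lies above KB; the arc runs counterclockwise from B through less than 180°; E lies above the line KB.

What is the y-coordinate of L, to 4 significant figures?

11.77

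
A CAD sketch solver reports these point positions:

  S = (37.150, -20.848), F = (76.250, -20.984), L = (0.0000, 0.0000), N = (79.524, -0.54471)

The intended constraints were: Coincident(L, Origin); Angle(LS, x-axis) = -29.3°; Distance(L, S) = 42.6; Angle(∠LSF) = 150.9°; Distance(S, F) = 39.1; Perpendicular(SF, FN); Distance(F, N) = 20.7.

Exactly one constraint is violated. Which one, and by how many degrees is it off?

Perpendicular(SF, FN) — off by 8.90°.

L = (0.00, 0.00) ✓; LS at -29.30° ✓; |LS| = 42.60 ✓; ∠LSF = 150.9° ✓; |SF| = 39.10 ✓; ∠(SF, FN) = 81.10° ✗; |FN| = 20.70 ✓.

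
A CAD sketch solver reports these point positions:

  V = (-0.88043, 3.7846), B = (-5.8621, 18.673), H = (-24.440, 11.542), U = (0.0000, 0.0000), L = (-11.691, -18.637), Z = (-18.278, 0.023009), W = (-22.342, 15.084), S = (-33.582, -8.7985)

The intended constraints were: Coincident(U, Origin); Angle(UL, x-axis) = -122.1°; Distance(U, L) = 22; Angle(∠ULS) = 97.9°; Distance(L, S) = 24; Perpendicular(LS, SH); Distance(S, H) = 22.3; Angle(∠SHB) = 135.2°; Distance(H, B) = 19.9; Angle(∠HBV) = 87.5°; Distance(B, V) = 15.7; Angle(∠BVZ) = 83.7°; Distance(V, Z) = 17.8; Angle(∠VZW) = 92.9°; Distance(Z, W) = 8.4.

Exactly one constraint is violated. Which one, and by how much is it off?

Distance(Z, W) = 8.4 — off by 7.20.

U = (0.00, 0.00) ✓; UL at -122.1° ✓; |UL| = 22.00 ✓; ∠ULS = 97.90° ✓; |LS| = 24.00 ✓; ∠(LS, SH) = 90.00° ✓; |SH| = 22.30 ✓; ∠SHB = 135.2° ✓; |HB| = 19.90 ✓; ∠HBV = 87.50° ✓; |BV| = 15.70 ✓; ∠BVZ = 83.70° ✓; |VZ| = 17.80 ✓; ∠VZW = 92.90° ✓; |ZW| = 15.60 ✗.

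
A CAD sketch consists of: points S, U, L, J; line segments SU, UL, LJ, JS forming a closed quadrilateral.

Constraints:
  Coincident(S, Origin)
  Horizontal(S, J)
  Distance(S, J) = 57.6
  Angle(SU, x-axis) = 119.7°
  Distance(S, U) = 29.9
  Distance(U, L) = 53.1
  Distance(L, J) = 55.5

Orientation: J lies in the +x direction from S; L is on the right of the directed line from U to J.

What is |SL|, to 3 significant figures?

23.5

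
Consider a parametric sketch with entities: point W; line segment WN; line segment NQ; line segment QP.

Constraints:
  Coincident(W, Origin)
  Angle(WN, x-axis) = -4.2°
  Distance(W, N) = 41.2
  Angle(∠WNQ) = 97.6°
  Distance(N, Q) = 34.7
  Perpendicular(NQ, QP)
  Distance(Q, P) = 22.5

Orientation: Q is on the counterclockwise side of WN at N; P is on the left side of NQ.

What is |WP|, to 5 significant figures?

44.139

∠WNQ = 97.6°, so NQ runs at -4.2° + (180° − 97.6°) = 78.200° from the x-axis; with |NQ| = 34.7, Q = N + 34.7·(cos 78.200°, sin 78.200°) = (48.185, 30.949). NQ is perpendicular to QP; with |QP| = 22.5 on the left of NQ, P = Q + 22.5·(-0.97887, 0.20450) = (26.161, 35.550). Then |WP| = |P − W| = 44.139.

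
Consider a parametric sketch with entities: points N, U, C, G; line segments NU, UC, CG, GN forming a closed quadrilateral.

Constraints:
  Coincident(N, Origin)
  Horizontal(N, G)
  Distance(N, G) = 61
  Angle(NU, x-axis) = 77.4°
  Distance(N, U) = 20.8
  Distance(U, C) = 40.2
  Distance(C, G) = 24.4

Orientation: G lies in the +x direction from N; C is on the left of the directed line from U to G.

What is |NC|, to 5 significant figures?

48.221

N is at the origin; N and G share the same y with |NG| = 61.0 and G in +x, so G = (61.0, 0). NU runs at 77.4° with |NU| = 20.8, so U = (4.5374, 20.299). C is determined by |UC| = 40.2 and |CG| = 24.4 together: it lies at the intersection of circle(U, 40.2) and circle(G, 24.4). With |UG| = 60.001, the foot of the radical line on UG is 38.506 from U and the perpendicular offset is √(40.2² − 38.506²) = 11.547. Taking the left-of-UG solution: C = (44.679, 18.138).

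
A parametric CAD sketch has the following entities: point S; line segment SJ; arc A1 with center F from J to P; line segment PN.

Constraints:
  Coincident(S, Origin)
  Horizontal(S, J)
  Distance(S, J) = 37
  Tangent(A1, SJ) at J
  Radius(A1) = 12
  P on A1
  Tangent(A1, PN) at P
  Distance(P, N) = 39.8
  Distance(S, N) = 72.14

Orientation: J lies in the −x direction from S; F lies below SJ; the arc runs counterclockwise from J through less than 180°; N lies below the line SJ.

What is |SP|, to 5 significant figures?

50.308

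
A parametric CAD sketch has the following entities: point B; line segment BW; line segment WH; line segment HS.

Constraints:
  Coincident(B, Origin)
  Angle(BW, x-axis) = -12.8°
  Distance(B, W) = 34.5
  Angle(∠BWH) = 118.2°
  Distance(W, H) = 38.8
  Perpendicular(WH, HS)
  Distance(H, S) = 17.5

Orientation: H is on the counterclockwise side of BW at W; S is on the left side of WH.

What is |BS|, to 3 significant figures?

56.6

∠BWH = 118.2°, so WH runs at -12.8° + (180° − 118.2°) = 49.0° from the x-axis; with |WH| = 38.8, H = W + 38.8·(cos 49.0°, sin 49.0°) = (59.1, 21.6). WH is perpendicular to HS; with |HS| = 17.5 on the left of WH, S = H + 17.5·(-0.755, 0.656) = (45.9, 33.1). Then |BS| = |S − B| = 56.6.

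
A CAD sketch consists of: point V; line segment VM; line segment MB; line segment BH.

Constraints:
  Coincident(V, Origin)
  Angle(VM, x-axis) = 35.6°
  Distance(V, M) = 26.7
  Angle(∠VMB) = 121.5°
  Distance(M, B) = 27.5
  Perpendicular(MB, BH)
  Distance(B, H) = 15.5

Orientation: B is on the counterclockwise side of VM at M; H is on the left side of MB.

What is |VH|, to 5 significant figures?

42.083

∠VMB = 121.5°, so MB runs at 35.6° + (180° − 121.5°) = 94.100° from the x-axis; with |MB| = 27.5, B = M + 27.5·(cos 94.100°, sin 94.100°) = (19.744, 42.972). MB ⟂ BH; with |BH| = 15.5 on the left of MB, H = B + 15.5·(-0.99744, -0.071497) = (4.2833, 41.864). Then |VH| = |H − V| = 42.083.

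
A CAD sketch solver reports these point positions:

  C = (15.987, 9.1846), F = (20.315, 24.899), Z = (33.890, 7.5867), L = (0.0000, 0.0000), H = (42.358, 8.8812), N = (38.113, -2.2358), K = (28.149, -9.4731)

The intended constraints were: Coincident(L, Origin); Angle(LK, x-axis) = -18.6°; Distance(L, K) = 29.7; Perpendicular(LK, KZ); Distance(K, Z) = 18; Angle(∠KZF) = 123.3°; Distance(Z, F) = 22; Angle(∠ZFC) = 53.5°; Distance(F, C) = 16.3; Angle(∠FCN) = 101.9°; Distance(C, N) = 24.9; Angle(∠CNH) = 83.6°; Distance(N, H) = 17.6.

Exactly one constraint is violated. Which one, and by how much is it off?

Distance(N, H) = 17.6 — off by 5.70.

L = (0.00, 0.00) ✓; LK at -18.60° ✓; |LK| = 29.70 ✓; ∠(LK, KZ) = 90.00° ✓; |KZ| = 18.00 ✓; ∠KZF = 123.3° ✓; |ZF| = 22.00 ✓; ∠ZFC = 53.50° ✓; |FC| = 16.30 ✓; ∠FCN = 101.9° ✓; |CN| = 24.90 ✓; ∠CNH = 83.60° ✓; |NH| = 11.90 ✗.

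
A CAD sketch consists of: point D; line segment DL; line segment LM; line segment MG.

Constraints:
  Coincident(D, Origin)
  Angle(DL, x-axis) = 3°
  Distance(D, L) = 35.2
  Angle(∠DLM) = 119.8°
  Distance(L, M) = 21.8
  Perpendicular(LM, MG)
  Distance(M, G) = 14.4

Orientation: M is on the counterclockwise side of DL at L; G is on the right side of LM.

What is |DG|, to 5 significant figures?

59.700

D is at the origin; DL runs at 3.0° with length 35.2, so L = 35.2·(cos 3.0°, sin 3.0°) = (35.152, 1.8422). ∠DLM = 119.8°, so LM runs at 3.0° + (180° − 119.8°) = 63.200° from the x-axis; with |LM| = 21.8, M = L + 21.8·(cos 63.200°, sin 63.200°) = (44.981, 21.301). LM ⟂ MG; with |MG| = 14.4 on the right of LM, G = M + 14.4·(0.89259, -0.45088) = (57.834, 14.808). Then |DG| = |G − D| = 59.700.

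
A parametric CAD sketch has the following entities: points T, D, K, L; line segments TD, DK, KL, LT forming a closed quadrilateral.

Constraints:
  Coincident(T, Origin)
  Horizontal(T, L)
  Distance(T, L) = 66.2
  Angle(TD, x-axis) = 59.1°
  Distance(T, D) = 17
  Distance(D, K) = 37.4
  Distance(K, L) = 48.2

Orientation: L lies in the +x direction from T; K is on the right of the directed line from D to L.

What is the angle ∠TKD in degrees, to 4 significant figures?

26.49°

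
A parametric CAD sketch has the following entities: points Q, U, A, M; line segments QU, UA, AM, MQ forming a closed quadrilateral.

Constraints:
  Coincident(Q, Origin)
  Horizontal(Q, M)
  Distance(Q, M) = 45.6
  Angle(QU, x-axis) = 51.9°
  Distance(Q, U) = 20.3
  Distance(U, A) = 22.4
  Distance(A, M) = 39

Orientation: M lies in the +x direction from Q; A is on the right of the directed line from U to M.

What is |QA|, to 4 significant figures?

9.071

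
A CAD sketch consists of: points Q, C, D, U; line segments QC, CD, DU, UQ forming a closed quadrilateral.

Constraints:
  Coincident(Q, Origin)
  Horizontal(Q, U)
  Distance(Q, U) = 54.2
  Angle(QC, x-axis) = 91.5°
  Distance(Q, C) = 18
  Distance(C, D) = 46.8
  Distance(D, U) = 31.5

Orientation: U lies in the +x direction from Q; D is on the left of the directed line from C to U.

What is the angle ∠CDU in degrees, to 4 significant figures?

92.53°

Checks: |QU| = 54.20 ✓; |QC| = 18.00 ✓; |CD| = 46.80 ✓; |DU| = 31.50 ✓.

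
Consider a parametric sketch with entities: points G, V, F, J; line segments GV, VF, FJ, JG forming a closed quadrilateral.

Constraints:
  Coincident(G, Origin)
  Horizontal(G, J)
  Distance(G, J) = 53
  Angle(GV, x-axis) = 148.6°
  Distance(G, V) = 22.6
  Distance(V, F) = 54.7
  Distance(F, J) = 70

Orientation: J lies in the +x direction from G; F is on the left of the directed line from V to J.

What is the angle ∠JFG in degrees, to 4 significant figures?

47.81°

G is at the origin; GJ is horizontal with |GJ| = 53.0 and J in +x, so J = (53.0, 0). GV runs at 148.6° with |GV| = 22.6, so V = (-19.29, 11.77). F is determined by |VF| = 54.7 and |FJ| = 70.0 together: it lies at the intersection of circle(V, 54.7) and circle(J, 70.0). With |VJ| = 73.24, the foot of the radical line on VJ is 23.60 from V and the perpendicular offset is √(54.7² − 23.60²) = 49.35. Taking the left-of-VJ solution: F = (11.93, 56.69).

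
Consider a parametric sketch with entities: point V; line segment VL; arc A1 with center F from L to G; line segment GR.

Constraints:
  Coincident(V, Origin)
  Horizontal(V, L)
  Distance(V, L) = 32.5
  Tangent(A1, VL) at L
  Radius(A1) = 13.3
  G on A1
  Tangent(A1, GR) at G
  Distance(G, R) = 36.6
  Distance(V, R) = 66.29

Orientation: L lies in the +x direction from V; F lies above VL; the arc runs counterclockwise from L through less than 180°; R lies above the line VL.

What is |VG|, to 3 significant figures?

48.0

Checks: |FL| = 13.30 ✓; |FG| = 13.30 ✓; ∠(FG, GR) = 90.00° ✓; |GR| = 36.60 ✓; |VR| = 66.29 ✓.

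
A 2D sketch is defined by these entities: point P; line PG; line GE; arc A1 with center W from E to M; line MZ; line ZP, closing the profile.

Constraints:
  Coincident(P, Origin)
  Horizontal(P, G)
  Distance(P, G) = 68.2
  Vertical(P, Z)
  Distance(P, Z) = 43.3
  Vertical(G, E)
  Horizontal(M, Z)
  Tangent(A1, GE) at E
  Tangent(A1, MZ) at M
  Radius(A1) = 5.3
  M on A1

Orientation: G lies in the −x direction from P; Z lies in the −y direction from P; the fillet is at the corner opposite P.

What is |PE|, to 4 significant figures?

78.07

P is at the origin; PG is horizontal with |PG| = 68.2 and G on the −x side, so G = (-68.20, 0.000). PZ is vertical with |PZ| = 43.3 and Z on the −y side, so Z = (0.000, -43.30). The virtual corner opposite P is at (-68.20, -43.30). The tangent condition forces WE to be normal to GE and A1 meets MZ tangentially, so WM is at right angles to MZ, with radius 5.3, so the center W sits 5.3 in from both sides at W = (-62.90, -38.00). That places the tangent points at E = (-68.20, -38.00) on GE and M = (-62.90, -43.30) on MZ. Then |PE| = |E − P| = 78.07.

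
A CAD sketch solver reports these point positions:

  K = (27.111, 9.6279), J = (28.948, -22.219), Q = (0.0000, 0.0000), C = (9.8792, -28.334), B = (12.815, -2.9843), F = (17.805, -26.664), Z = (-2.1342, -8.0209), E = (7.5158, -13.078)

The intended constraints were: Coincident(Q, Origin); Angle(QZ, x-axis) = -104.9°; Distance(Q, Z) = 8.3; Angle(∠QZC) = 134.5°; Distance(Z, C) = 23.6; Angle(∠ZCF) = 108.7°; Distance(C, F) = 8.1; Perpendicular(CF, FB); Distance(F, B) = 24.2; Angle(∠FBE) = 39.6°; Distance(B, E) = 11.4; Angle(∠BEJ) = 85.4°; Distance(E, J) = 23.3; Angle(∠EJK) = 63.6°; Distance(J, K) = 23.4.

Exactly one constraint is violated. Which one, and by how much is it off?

Distance(J, K) = 23.4 — off by 8.50.

Q = (0.00, 0.00) ✓; QZ at -104.9° ✓; |QZ| = 8.300 ✓; ∠QZC = 134.5° ✓; |ZC| = 23.60 ✓; ∠ZCF = 108.7° ✓; |CF| = 8.100 ✓; ∠(CF, FB) = 90.00° ✓; |FB| = 24.20 ✓; ∠FBE = 39.60° ✓; |BE| = 11.40 ✓; ∠BEJ = 85.40° ✓; |EJ| = 23.30 ✓; ∠EJK = 63.60° ✓; |JK| = 31.90 ✗.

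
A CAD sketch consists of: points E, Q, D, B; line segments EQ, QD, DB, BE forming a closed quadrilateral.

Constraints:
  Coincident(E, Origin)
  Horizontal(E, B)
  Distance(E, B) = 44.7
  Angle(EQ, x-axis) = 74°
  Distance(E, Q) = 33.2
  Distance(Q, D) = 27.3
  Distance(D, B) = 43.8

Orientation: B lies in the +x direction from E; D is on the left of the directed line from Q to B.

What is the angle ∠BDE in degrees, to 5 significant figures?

52.613°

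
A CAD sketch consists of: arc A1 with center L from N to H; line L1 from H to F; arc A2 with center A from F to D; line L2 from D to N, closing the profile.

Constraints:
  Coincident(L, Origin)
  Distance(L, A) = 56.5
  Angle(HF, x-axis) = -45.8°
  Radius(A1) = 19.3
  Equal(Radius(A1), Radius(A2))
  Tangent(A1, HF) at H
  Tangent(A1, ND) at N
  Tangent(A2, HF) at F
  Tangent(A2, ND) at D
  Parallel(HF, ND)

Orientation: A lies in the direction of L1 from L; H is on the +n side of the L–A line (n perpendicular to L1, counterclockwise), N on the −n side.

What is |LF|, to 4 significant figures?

59.71

Tangency of A1 to both parallel lines with radius 19.3 puts H and N at L ± 19.3·n: H = (13.84, 13.46), N = (-13.84, -13.46). Equal radii place F and D the same way about A: F = A + 19.3·n = (53.23, -27.05), D = A − 19.3·n = (25.55, -53.96). Then |LF| = |F − L| = 59.71.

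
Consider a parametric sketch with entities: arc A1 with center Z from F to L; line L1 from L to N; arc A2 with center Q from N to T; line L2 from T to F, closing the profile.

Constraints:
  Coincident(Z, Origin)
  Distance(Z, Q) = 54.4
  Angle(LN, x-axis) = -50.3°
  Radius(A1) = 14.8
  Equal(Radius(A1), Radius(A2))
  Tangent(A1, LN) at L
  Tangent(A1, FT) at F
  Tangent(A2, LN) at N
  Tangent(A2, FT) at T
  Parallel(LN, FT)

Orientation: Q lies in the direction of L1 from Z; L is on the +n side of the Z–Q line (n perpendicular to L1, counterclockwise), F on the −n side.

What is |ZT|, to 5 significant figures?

56.377

The slot axis is L1's direction at -50.3°, so u = (cos -50.3°, sin -50.3°) = (0.63877, -0.76940) and n = (−sin -50.3°, cos -50.3°) = (0.76940, 0.63877). Z is at the origin and Q lies 54.4 along u from Z, so Q = 54.4·u = (34.749, -41.855). Tangency of A1 to both parallel lines with radius 14.8 puts L and F at Z ± 14.8·n: L = (11.387, 9.4538), F = (-11.387, -9.4538). Equal radii place N and T the same way about Q: N = Q + 14.8·n = (46.136, -32.402), T = Q − 14.8·n = (23.362, -51.309). Then |ZT| = |T − Z| = 56.377.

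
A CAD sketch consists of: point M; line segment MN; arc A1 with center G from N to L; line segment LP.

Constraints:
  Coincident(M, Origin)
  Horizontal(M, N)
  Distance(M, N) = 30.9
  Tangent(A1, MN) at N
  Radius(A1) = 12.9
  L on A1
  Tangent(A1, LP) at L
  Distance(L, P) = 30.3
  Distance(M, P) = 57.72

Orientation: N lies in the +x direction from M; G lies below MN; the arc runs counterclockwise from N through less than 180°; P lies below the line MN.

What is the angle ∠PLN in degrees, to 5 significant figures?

119.45°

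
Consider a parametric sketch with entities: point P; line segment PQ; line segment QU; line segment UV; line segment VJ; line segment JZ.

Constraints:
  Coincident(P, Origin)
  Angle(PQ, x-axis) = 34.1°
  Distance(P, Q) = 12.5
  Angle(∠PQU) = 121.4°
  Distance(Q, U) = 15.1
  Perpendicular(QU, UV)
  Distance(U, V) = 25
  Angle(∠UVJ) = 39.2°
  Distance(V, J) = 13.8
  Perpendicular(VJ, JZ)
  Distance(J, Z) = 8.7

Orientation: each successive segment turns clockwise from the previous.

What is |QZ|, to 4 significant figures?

15.80

P is at the origin; PQ runs at 34.1° with length 12.5, so Q = (10.35, 7.008). ∠PQU = 121.4° gives QU at -24.50° from the x-axis; with |QU| = 15.1, U = (24.09, 0.7461). QU ⟂ UV, so UV runs at -114.5°; with |UV| = 25.0, V = (13.72, -22.00). ∠UVJ = 39.2° gives VJ at 104.7° from the x-axis; with |VJ| = 13.8, J = (10.22, -8.655). VJ ⟂ JZ, so JZ runs at 14.70°; with |JZ| = 8.7, Z = (18.64, -6.447). Then |QZ| = |Z − Q| = 15.80.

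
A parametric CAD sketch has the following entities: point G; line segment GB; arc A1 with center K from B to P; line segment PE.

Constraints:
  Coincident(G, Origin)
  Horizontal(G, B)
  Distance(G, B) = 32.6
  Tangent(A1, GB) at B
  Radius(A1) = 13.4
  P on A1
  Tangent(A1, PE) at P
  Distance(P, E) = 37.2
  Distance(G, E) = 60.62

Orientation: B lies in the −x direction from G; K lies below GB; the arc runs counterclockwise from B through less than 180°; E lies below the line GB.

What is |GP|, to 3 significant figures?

48.6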